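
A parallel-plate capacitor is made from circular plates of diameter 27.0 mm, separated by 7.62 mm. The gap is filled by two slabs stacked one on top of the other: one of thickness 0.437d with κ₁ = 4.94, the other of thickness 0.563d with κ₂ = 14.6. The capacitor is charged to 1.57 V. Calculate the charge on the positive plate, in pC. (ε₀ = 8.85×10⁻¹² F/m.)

A = π(27.0/2 mm)² = 5.73×10⁻⁴ m².
Stacked slabs ⇒ two capacitors in series, each with the full plate area.
C₁ = κ₁ε₀A/d₁ = 4.94 × 8.85×10⁻¹² × 5.73×10⁻⁴ / 3.33×10⁻³ = 7.52×10⁻¹² F.
C₂ = κ₂ε₀A/d₂ = 14.6 × 8.85×10⁻¹² × 5.73×10⁻⁴ / 4.29×10⁻³ = 1.72×10⁻¹¹ F.
C = (1/C₁ + 1/C₂)⁻¹ = 5.24×10⁻¹² F.
Q = CV = 5.24×10⁻¹² × 1.57 = 8.22×10⁻¹² C.

Q ≈ 8.22 pC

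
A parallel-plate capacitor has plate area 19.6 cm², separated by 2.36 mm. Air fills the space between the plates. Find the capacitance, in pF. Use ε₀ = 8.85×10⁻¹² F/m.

A = 19.6 cm² = 1.96×10⁻³ m².
C = ε₀A/d = 8.85×10⁻¹² × 1.96×10⁻³ / 2.36×10⁻³ = 7.35×10⁻¹² F.

7.35 pF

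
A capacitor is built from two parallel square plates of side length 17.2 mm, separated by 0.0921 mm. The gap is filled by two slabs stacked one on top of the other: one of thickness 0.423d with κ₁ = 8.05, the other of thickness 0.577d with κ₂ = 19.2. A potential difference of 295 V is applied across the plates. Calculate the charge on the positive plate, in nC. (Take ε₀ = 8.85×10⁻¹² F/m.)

Q ≈ 102 nC

A = (17.2 mm)² = 2.96×10⁻⁴ m².
Stacked slabs ⇒ two capacitors in series, each with the full plate area.
C₁ = κ₁ε₀A/d₁ = 8.05 × 8.85×10⁻¹² × 2.96×10⁻⁴ / 3.90×10⁻⁵ = 5.41×10⁻¹⁰ F.
C₂ = κ₂ε₀A/d₂ = 19.2 × 8.85×10⁻¹² × 2.96×10⁻⁴ / 5.31×10⁻⁵ = 9.46×10⁻¹⁰ F.
C = (1/C₁ + 1/C₂)⁻¹ = 3.44×10⁻¹⁰ F.
Q = CV = 3.44×10⁻¹⁰ × 295 = 1.02×10⁻⁷ C.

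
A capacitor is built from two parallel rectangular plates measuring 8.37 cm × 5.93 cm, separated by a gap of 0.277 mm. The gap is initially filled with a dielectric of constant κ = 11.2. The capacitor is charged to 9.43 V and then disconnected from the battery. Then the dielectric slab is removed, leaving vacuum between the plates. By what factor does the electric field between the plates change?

Isolated ⇒ Q is held fixed.
V₂ = Q/C₂ = V₁/0.0893; E = V/d, so E₂/E₁ = (V₂/V₁)(d₁/d₂) = 11.2.

E₂/E₁ ≈ 11.2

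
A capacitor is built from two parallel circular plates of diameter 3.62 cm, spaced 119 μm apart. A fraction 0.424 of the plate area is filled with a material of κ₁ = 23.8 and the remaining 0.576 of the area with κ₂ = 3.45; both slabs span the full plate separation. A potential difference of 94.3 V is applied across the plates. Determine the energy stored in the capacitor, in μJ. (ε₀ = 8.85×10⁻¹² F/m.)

4.11 μJ

A = π(3.62/2 cm)² = 1.03×10⁻³ m².
Side-by-side slabs ⇒ two capacitors in parallel, each spanning the full gap.
C₁ = κ₁ε₀A₁/d = 23.8 × 8.85×10⁻¹² × 4.36×10⁻⁴ / 1.19×10⁻⁴ = 7.72×10⁻¹⁰ F.
C₂ = κ₂ε₀A₂/d = 3.45 × 8.85×10⁻¹² × 5.93×10⁻⁴ / 1.19×10⁻⁴ = 1.52×10⁻¹⁰ F.
C = C₁ + C₂ = 9.25×10⁻¹⁰ F.
U = ½CV² = ½ × 9.25×10⁻¹⁰ × (94.3)² = 4.11×10⁻⁶ J.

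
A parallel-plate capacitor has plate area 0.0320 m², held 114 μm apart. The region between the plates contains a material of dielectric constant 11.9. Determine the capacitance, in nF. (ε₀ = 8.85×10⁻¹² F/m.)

29.6 nF

C = κε₀A/d = 11.9 × 8.85×10⁻¹² × 3.20×10⁻² / 1.14×10⁻⁴ = 2.96×10⁻⁸ F.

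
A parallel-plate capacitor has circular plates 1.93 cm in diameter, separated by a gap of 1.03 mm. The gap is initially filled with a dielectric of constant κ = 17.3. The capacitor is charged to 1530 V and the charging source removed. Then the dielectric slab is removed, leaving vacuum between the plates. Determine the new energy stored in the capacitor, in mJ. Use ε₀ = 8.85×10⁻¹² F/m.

U ≈ 0.881 mJ

A = π(1.93/2 cm)² = 2.93×10⁻⁴ m².
Initially C₁ = κε₀A/d = 17.3 × 8.85×10⁻¹² × 2.93×10⁻⁴ / 1.03×10⁻³ = 4.35×10⁻¹¹ F.
U₁ = 5.09×10⁻⁵ J.
Isolated ⇒ Q is held fixed. C₂ = 0.0578 C₁ and U = Q²/(2C), so U₂/U₁ = C₁/C₂ = 17.3.
U₂ = 17.3 × 5.09×10⁻⁵ = 8.81×10⁻⁴ J.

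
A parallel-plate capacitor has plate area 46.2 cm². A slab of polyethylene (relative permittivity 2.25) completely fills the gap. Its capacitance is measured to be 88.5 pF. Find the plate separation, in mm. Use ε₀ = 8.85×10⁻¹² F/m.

A = 46.2 cm² = 4.62×10⁻³ m².
d = κε₀A/C = 2.25 × 8.85×10⁻¹² × 4.62×10⁻³ / 8.85×10⁻¹¹ = 1.04×10⁻³ m.

1.04 mm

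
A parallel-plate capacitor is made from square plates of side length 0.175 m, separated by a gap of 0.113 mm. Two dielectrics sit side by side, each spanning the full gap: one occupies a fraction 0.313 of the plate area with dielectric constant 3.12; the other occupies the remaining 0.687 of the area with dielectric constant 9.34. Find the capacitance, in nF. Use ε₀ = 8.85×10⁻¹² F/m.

A = (0.175 m)² = 3.06×10⁻² m².
Side-by-side slabs ⇒ two capacitors in parallel, each spanning the full gap.
C₁ = κ₁ε₀A₁/d = 3.12 × 8.85×10⁻¹² × 9.59×10⁻³ / 1.13×10⁻⁴ = 2.34×10⁻⁹ F.
C₂ = κ₂ε₀A₂/d = 9.34 × 8.85×10⁻¹² × 2.10×10⁻² / 1.13×10⁻⁴ = 1.54×10⁻⁸ F.
C = C₁ + C₂ = 1.77×10⁻⁸ F.

C ≈ 17.7 nF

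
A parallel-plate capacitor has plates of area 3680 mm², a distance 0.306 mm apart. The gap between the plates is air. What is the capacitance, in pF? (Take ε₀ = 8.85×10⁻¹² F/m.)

C ≈ 106 pF

A = 3680 mm² = 3.68×10⁻³ m².
C = ε₀A/d = 8.85×10⁻¹² × 3.68×10⁻³ / 3.06×10⁻⁴ = 1.06×10⁻¹⁰ F.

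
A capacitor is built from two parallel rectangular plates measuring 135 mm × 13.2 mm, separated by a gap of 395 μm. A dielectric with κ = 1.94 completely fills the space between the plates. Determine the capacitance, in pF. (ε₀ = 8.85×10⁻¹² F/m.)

A = 135 × 13.2 mm² = 1.78×10⁻³ m².
C = κε₀A/d = 1.94 × 8.85×10⁻¹² × 1.78×10⁻³ / 3.95×10⁻⁴ = 7.75×10⁻¹¹ F.

77.5 pF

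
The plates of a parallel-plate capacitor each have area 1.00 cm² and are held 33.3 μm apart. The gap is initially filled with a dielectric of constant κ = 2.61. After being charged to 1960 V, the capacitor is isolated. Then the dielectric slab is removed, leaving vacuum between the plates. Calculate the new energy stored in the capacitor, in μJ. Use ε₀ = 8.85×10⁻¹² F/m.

348 μJ

A = 1.00 cm² = 1.00×10⁻⁴ m².
Initially C₁ = κε₀A/d = 2.61 × 8.85×10⁻¹² × 1.00×10⁻⁴ / 3.33×10⁻⁵ = 6.94×10⁻¹¹ F.
U₁ = 1.33×10⁻⁴ J.
Isolated ⇒ Q is held fixed. C₂ = 0.383 C₁ and U = Q²/(2C), so U₂/U₁ = C₁/C₂ = 2.61.
U₂ = 2.61 × 1.33×10⁻⁴ = 3.48×10⁻⁴ J.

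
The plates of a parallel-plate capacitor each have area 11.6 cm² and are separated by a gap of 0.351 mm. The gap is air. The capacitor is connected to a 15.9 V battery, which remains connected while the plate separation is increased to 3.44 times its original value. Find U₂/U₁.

Battery connected ⇒ V is held fixed.
C₂ = 0.291 C₁ and U = ½CV², so U₂/U₁ = C₂/C₁ = 0.291.

0.291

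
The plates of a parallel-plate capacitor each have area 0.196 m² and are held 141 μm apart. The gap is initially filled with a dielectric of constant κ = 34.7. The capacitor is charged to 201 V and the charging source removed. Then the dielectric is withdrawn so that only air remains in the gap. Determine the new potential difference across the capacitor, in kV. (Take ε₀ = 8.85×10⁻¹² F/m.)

V ≈ 6.97 kV

Initially C₁ = κε₀A/d = 34.7 × 8.85×10⁻¹² × 0.196 / 1.41×10⁻⁴ = 4.27×10⁻⁷ F.
V₁ = 2.01×10² V.
Isolated ⇒ Q is held fixed. C₂ = 0.0288 C₁ and V = Q/C, so V₂/V₁ = C₁/C₂ = 34.7.
V₂ = 34.7 × 2.01×10² = 6.97×10³ V.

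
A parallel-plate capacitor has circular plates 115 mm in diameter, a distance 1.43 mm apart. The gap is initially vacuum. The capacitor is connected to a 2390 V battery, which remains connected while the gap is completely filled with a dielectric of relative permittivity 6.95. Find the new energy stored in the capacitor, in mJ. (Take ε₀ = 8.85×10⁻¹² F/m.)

U ≈ 1.28 mJ

A = π(115/2 mm)² = 1.04×10⁻² m².
Initially C₁ = ε₀A/d = 8.85×10⁻¹² × 1.04×10⁻² / 1.43×10⁻³ = 6.43×10⁻¹¹ F.
U₁ = 1.84×10⁻⁴ J.
Battery connected ⇒ V is held fixed. C₂ = 6.95 C₁ and U = ½CV², so U₂/U₁ = C₂/C₁ = 6.95.
U₂ = 6.95 × 1.84×10⁻⁴ = 1.28×10⁻³ J.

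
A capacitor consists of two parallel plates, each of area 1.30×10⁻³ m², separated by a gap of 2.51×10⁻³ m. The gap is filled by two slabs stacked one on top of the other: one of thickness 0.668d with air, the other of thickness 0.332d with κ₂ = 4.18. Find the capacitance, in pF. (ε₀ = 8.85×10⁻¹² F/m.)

Stacked slabs ⇒ two capacitors in series, each with the full plate area.
C₁ = κ₁ε₀A/d₁ = 1.00 × 8.85×10⁻¹² × 1.30×10⁻³ / 1.68×10⁻³ = 6.86×10⁻¹² F.
C₂ = κ₂ε₀A/d₂ = 4.18 × 8.85×10⁻¹² × 1.30×10⁻³ / 8.33×10⁻⁴ = 5.77×10⁻¹¹ F.
C = (1/C₁ + 1/C₂)⁻¹ = 6.13×10⁻¹² F.

C ≈ 6.13 pF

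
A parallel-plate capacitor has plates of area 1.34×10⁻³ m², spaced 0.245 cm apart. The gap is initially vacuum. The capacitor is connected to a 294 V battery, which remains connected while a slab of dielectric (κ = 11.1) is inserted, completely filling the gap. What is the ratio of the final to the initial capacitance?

C = κε₀A/d scales with κ, so C₂/C₁ = κ = 11.1.

C₂/C₁ ≈ 11.1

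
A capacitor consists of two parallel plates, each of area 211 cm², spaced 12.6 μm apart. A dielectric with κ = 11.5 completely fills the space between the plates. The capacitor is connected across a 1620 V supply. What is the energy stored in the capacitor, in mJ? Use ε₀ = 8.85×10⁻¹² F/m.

224 mJ

A = 211 cm² = 2.11×10⁻² m².
C = κε₀A/d = 11.5 × 8.85×10⁻¹² × 2.11×10⁻² / 1.26×10⁻⁵ = 1.70×10⁻⁷ F.
U = ½CV² = ½ × 1.70×10⁻⁷ × (1620)² = 0.224 J.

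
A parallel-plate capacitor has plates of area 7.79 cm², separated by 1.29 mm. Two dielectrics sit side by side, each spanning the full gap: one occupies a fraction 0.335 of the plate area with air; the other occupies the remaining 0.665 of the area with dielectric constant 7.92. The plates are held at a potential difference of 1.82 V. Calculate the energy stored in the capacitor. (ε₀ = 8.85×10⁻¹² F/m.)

U ≈ 49.6 pJ

A = 7.79 cm² = 7.79×10⁻⁴ m².
Side-by-side slabs ⇒ two capacitors in parallel, each spanning the full gap.
C₁ = κ₁ε₀A₁/d = 1.00 × 8.85×10⁻¹² × 2.61×10⁻⁴ / 1.29×10⁻³ = 1.79×10⁻¹² F.
C₂ = κ₂ε₀A₂/d = 7.92 × 8.85×10⁻¹² × 5.18×10⁻⁴ / 1.29×10⁻³ = 2.81×10⁻¹¹ F.
C = C₁ + C₂ = 2.99×10⁻¹¹ F.
U = ½CV² = ½ × 2.99×10⁻¹¹ × (1.82)² = 4.96×10⁻¹¹ J.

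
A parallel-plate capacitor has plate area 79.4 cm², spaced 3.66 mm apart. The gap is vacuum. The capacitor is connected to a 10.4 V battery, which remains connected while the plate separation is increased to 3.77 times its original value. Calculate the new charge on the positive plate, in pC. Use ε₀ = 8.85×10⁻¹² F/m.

A = 79.4 cm² = 7.94×10⁻³ m².
Initially C₁ = ε₀A/d = 8.85×10⁻¹² × 7.94×10⁻³ / 3.66×10⁻³ = 1.92×10⁻¹¹ F.
Q₁ = 2.00×10⁻¹⁰ C.
Battery connected ⇒ V is held fixed. C₂ = 0.265 C₁ and Q = CV, so Q₂/Q₁ = C₂/C₁ = 0.265.
Q₂ = 0.265 × 2.00×10⁻¹⁰ = 5.30×10⁻¹¹ C.

53.0 pC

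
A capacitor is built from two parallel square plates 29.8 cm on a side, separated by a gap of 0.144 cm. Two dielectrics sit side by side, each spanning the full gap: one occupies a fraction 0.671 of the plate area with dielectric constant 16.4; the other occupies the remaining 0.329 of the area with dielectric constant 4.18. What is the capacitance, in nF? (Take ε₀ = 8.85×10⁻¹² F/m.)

C ≈ 6.76 nF

A = (29.8 cm)² = 8.88×10⁻² m².
Side-by-side slabs ⇒ two capacitors in parallel, each spanning the full gap.
C₁ = κ₁ε₀A₁/d = 16.4 × 8.85×10⁻¹² × 5.96×10⁻² / 1.44×10⁻³ = 6.01×10⁻⁹ F.
C₂ = κ₂ε₀A₂/d = 4.18 × 8.85×10⁻¹² × 2.92×10⁻² / 1.44×10⁻³ = 7.51×10⁻¹⁰ F.
C = C₁ + C₂ = 6.76×10⁻⁹ F.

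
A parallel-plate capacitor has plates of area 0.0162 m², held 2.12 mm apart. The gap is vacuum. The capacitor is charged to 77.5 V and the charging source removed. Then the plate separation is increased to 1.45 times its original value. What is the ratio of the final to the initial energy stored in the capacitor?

1.45

Isolated ⇒ Q is held fixed.
C₂ = 0.690 C₁ and U = Q²/(2C), so U₂/U₁ = C₁/C₂ = 1.45.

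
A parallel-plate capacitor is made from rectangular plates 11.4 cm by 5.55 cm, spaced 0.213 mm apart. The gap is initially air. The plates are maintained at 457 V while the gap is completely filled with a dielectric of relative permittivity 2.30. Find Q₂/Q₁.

Battery connected ⇒ V is held fixed.
C₂ = 2.30 C₁ and Q = CV, so Q₂/Q₁ = C₂/C₁ = 2.30.

2.30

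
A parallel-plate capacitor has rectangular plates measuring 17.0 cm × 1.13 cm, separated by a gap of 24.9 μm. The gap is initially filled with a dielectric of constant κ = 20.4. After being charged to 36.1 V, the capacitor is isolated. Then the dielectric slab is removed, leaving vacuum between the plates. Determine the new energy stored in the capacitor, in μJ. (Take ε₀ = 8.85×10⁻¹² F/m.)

185 μJ

A = 17.0 × 1.13 cm² = 1.92×10⁻³ m².
Initially C₁ = κε₀A/d = 20.4 × 8.85×10⁻¹² × 1.92×10⁻³ / 2.49×10⁻⁵ = 1.39×10⁻⁸ F.
U₁ = 9.08×10⁻⁶ J.
Isolated ⇒ Q is held fixed. C₂ = 0.0490 C₁ and U = Q²/(2C), so U₂/U₁ = C₁/C₂ = 20.4.
U₂ = 20.4 × 9.08×10⁻⁶ = 1.85×10⁻⁴ J.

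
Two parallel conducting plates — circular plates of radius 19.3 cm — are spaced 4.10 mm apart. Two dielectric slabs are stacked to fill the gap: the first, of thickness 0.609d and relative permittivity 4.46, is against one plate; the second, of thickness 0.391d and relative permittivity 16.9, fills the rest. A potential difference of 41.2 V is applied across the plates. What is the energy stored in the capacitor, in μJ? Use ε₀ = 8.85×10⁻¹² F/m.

U ≈ 1.34 μJ

A = π(19.3 cm)² = 0.117 m².
Stacked slabs ⇒ two capacitors in series, each with the full plate area.
C₁ = κ₁ε₀A/d₁ = 4.46 × 8.85×10⁻¹² × 0.117 / 2.50×10⁻³ = 1.85×10⁻⁹ F.
C₂ = κ₂ε₀A/d₂ = 16.9 × 8.85×10⁻¹² × 0.117 / 1.60×10⁻³ = 1.09×10⁻⁸ F.
C = (1/C₁ + 1/C₂)⁻¹ = 1.58×10⁻⁹ F.
U = ½CV² = ½ × 1.58×10⁻⁹ × (41.2)² = 1.34×10⁻⁶ J.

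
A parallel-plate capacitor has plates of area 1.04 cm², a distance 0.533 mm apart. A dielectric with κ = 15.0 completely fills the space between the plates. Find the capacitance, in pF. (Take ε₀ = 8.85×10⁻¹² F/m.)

25.9 pF

A = 1.04 cm² = 1.04×10⁻⁴ m².
C = κε₀A/d = 15.0 × 8.85×10⁻¹² × 1.04×10⁻⁴ / 5.33×10⁻⁴ = 2.59×10⁻¹¹ F.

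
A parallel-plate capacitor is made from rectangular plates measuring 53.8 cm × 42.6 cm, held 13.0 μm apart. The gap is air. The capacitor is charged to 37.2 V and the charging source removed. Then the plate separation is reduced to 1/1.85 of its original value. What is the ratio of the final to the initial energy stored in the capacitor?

Isolated ⇒ Q is held fixed.
C₂ = 1.85 C₁ and U = Q²/(2C), so U₂/U₁ = C₁/C₂ = 0.541.

0.541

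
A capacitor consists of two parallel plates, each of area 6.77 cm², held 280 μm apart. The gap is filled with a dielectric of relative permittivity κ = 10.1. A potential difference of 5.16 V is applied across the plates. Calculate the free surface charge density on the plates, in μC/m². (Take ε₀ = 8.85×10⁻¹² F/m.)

A = 6.77 cm² = 6.77×10⁻⁴ m².
C = κε₀A/d = 10.1 × 8.85×10⁻¹² × 6.77×10⁻⁴ / 2.80×10⁻⁴ = 2.16×10⁻¹⁰ F.
σ = Q/A = CV/A = 2.16×10⁻¹⁰ × 5.16 / 6.77×10⁻⁴ = 1.65×10⁻⁶ C/m².

σ ≈ 1.65 μC/m²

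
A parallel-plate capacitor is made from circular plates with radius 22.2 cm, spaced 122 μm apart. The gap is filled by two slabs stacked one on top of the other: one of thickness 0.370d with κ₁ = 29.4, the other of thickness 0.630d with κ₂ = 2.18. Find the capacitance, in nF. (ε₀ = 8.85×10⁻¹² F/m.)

A = π(22.2 cm)² = 0.155 m².
Stacked slabs ⇒ two capacitors in series, each with the full plate area.
C₁ = κ₁ε₀A/d₁ = 29.4 × 8.85×10⁻¹² × 0.155 / 4.51×10⁻⁵ = 8.92×10⁻⁷ F.
C₂ = κ₂ε₀A/d₂ = 2.18 × 8.85×10⁻¹² × 0.155 / 7.69×10⁻⁵ = 3.89×10⁻⁸ F.
C = (1/C₁ + 1/C₂)⁻¹ = 3.72×10⁻⁸ F.

C ≈ 37.2 nF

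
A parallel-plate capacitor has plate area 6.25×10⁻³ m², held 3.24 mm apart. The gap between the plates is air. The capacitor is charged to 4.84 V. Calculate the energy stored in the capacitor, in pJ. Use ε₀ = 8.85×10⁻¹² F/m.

C = ε₀A/d = 8.85×10⁻¹² × 6.25×10⁻³ / 3.24×10⁻³ = 1.71×10⁻¹¹ F.
U = ½CV² = ½ × 1.71×10⁻¹¹ × (4.84)² = 2.00×10⁻¹⁰ J.

U ≈ 200 pJ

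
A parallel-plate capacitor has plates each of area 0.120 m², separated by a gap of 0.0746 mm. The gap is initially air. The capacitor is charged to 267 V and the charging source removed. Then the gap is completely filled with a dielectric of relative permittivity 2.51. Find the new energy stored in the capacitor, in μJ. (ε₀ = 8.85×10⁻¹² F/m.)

Initially C₁ = ε₀A/d = 8.85×10⁻¹² × 0.120 / 7.46×10⁻⁵ = 1.42×10⁻⁸ F.
U₁ = 5.07×10⁻⁴ J.
Isolated ⇒ Q is held fixed. C₂ = 2.51 C₁ and U = Q²/(2C), so U₂/U₁ = C₁/C₂ = 0.398.
U₂ = 0.398 × 5.07×10⁻⁴ = 2.02×10⁻⁴ J.

U ≈ 202 μJ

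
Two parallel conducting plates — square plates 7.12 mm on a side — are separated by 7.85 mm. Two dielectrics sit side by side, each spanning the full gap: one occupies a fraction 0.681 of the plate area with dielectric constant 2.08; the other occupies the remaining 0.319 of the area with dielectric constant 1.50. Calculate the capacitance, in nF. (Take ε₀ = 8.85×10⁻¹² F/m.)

A = (7.12 mm)² = 5.07×10⁻⁵ m².
Side-by-side slabs ⇒ two capacitors in parallel, each spanning the full gap.
C₁ = κ₁ε₀A₁/d = 2.08 × 8.85×10⁻¹² × 3.45×10⁻⁵ / 7.85×10⁻³ = 8.10×10⁻¹⁴ F.
C₂ = κ₂ε₀A₂/d = 1.50 × 8.85×10⁻¹² × 1.62×10⁻⁵ / 7.85×10⁻³ = 2.73×10⁻¹⁴ F.
C = C₁ + C₂ = 1.08×10⁻¹³ F.

1.08×10⁻⁴ nF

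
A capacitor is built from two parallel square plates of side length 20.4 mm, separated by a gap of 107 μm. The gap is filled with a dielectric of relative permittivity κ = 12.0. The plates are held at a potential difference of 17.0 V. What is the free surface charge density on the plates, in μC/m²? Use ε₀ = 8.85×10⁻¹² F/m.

A = (20.4 mm)² = 4.16×10⁻⁴ m².
C = κε₀A/d = 12.0 × 8.85×10⁻¹² × 4.16×10⁻⁴ / 1.07×10⁻⁴ = 4.13×10⁻¹⁰ F.
σ = Q/A = CV/A = 4.13×10⁻¹⁰ × 17.0 / 4.16×10⁻⁴ = 1.69×10⁻⁵ C/m².

σ ≈ 16.9 μC/m²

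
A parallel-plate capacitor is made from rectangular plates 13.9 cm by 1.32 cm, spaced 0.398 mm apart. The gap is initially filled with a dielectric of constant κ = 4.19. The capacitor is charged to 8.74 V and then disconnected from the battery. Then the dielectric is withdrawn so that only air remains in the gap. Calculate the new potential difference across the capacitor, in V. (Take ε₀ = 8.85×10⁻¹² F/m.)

V ≈ 36.6 V

A = 13.9 × 1.32 cm² = 1.83×10⁻³ m².
Initially C₁ = κε₀A/d = 4.19 × 8.85×10⁻¹² × 1.83×10⁻³ / 3.98×10⁻⁴ = 1.71×10⁻¹⁰ F.
V₁ = 8.74 V.
Isolated ⇒ Q is held fixed. C₂ = 0.239 C₁ and V = Q/C, so V₂/V₁ = C₁/C₂ = 4.19.
V₂ = 4.19 × 8.74 = 36.6 V.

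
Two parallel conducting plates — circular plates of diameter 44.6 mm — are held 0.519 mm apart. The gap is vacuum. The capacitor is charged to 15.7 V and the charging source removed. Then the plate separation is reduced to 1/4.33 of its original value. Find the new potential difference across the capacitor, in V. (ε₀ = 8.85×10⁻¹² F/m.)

A = π(44.6/2 mm)² = 1.56×10⁻³ m².
Initially C₁ = ε₀A/d = 8.85×10⁻¹² × 1.56×10⁻³ / 5.19×10⁻⁴ = 2.66×10⁻¹¹ F.
V₁ = 15.7 V.
Isolated ⇒ Q is held fixed. C₂ = 4.33 C₁ and V = Q/C, so V₂/V₁ = C₁/C₂ = 0.231.
V₂ = 0.231 × 15.7 = 3.63 V.

3.63 V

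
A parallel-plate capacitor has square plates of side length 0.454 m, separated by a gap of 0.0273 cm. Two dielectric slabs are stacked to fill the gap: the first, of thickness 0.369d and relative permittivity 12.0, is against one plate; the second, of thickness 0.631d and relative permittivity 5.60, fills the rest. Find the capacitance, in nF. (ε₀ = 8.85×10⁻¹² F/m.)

A = (0.454 m)² = 0.206 m².
Stacked slabs ⇒ two capacitors in series, each with the full plate area.
C₁ = κ₁ε₀A/d₁ = 12.0 × 8.85×10⁻¹² × 0.206 / 1.01×10⁻⁴ = 2.17×10⁻⁷ F.
C₂ = κ₂ε₀A/d₂ = 5.60 × 8.85×10⁻¹² × 0.206 / 1.72×10⁻⁴ = 5.93×10⁻⁸ F.
C = (1/C₁ + 1/C₂)⁻¹ = 4.66×10⁻⁸ F.

C ≈ 46.6 nF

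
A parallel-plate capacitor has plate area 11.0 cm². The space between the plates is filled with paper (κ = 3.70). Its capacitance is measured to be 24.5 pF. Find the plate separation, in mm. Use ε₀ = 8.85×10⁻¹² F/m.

d ≈ 1.47 mm

A = 11.0 cm² = 1.10×10⁻³ m².
d = κε₀A/C = 3.70 × 8.85×10⁻¹² × 1.10×10⁻³ / 2.45×10⁻¹¹ = 1.47×10⁻³ m.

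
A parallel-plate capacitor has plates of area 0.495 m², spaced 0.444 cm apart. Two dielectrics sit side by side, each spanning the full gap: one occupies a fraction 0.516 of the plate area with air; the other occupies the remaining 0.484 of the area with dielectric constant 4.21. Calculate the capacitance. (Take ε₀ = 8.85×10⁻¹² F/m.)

Side-by-side slabs ⇒ two capacitors in parallel, each spanning the full gap.
C₁ = κ₁ε₀A₁/d = 1.00 × 8.85×10⁻¹² × 0.255 / 4.44×10⁻³ = 5.09×10⁻¹⁰ F.
C₂ = κ₂ε₀A₂/d = 4.21 × 8.85×10⁻¹² × 0.240 / 4.44×10⁻³ = 2.01×10⁻⁹ F.
C = C₁ + C₂ = 2.52×10⁻⁹ F.

C ≈ 2.52 nF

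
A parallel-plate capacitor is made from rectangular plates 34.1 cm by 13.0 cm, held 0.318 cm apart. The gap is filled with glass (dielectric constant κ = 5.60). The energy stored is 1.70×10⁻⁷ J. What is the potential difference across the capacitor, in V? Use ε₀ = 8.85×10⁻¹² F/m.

A = 34.1 × 13.0 cm² = 4.43×10⁻² m².
C = κε₀A/d = 5.60 × 8.85×10⁻¹² × 4.43×10⁻² / 3.18×10⁻³ = 6.91×10⁻¹⁰ F.
V = √(2U/C) = √(2 × 1.70×10⁻⁷ / 6.91×10⁻¹⁰) = 22.2 V.

22.2 V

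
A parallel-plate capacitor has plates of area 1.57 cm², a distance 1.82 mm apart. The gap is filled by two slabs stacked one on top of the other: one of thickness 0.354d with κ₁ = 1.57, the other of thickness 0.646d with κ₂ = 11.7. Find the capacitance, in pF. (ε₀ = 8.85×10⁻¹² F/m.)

2.72 pF

A = 1.57 cm² = 1.57×10⁻⁴ m².
Stacked slabs ⇒ two capacitors in series, each with the full plate area.
C₁ = κ₁ε₀A/d₁ = 1.57 × 8.85×10⁻¹² × 1.57×10⁻⁴ / 6.44×10⁻⁴ = 3.39×10⁻¹² F.
C₂ = κ₂ε₀A/d₂ = 11.7 × 8.85×10⁻¹² × 1.57×10⁻⁴ / 1.18×10⁻³ = 1.38×10⁻¹¹ F.
C = (1/C₁ + 1/C₂)⁻¹ = 2.72×10⁻¹² F.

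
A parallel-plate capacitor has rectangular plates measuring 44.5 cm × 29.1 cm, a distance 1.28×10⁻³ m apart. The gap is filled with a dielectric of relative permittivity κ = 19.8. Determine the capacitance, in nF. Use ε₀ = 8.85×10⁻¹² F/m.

C ≈ 17.7 nF

A = 44.5 × 29.1 cm² = 0.129 m².
C = κε₀A/d = 19.8 × 8.85×10⁻¹² × 0.129 / 1.28×10⁻³ = 1.77×10⁻⁸ F.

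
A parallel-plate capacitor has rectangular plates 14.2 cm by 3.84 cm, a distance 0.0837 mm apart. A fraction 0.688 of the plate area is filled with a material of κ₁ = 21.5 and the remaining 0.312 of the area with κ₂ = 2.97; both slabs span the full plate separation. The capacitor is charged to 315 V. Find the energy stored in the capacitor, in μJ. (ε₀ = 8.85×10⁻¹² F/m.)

450 μJ

A = 14.2 × 3.84 cm² = 5.45×10⁻³ m².
Side-by-side slabs ⇒ two capacitors in parallel, each spanning the full gap.
C₁ = κ₁ε₀A₁/d = 21.5 × 8.85×10⁻¹² × 3.75×10⁻³ / 8.37×10⁻⁵ = 8.53×10⁻⁹ F.
C₂ = κ₂ε₀A₂/d = 2.97 × 8.85×10⁻¹² × 1.70×10⁻³ / 8.37×10⁻⁵ = 5.34×10⁻¹⁰ F.
C = C₁ + C₂ = 9.06×10⁻⁹ F.
U = ½CV² = ½ × 9.06×10⁻⁹ × (315)² = 4.50×10⁻⁴ J.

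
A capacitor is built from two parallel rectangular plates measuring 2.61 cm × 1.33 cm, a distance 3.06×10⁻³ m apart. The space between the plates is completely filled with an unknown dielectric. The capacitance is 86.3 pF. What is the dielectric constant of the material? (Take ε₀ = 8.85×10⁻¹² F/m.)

86.0

A = 2.61 × 1.33 cm² = 3.47×10⁻⁴ m².
κ = Cd/(ε₀A) = 8.63×10⁻¹¹ × 3.06×10⁻³ / (8.85×10⁻¹² × 3.47×10⁻⁴) = 86.0.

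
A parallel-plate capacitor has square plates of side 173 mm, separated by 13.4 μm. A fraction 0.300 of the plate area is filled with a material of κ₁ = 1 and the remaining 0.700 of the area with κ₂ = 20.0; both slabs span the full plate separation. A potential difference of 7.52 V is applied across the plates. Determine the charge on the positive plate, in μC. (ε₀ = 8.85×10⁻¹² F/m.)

2.13 μC

A = (173 mm)² = 2.99×10⁻² m².
Side-by-side slabs ⇒ two capacitors in parallel, each spanning the full gap.
C₁ = κ₁ε₀A₁/d = 1.00 × 8.85×10⁻¹² × 8.98×10⁻³ / 1.34×10⁻⁵ = 5.93×10⁻⁹ F.
C₂ = κ₂ε₀A₂/d = 20.0 × 8.85×10⁻¹² × 2.10×10⁻² / 1.34×10⁻⁵ = 2.77×10⁻⁷ F.
C = C₁ + C₂ = 2.83×10⁻⁷ F.
Q = CV = 2.83×10⁻⁷ × 7.52 = 2.13×10⁻⁶ C.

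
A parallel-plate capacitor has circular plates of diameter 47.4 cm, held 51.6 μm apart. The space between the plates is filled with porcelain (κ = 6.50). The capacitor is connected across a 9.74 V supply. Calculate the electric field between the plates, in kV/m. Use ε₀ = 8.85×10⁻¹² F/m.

E = V/d = 9.74 / 5.16×10⁻⁵ = 1.89×10⁵ V/m.

189 kV/m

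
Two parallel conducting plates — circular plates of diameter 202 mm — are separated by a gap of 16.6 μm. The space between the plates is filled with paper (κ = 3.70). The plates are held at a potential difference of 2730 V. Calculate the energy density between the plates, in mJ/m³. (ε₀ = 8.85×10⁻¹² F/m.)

4.43×10⁸ mJ/m³

E = V/d = 2730 / 1.66×10⁻⁵ = 1.64×10⁸ V/m.
u = ½κε₀E² = ½ × 3.70 × 8.85×10⁻¹² × (1.64×10⁸)² = 4.43×10⁵ J/m³.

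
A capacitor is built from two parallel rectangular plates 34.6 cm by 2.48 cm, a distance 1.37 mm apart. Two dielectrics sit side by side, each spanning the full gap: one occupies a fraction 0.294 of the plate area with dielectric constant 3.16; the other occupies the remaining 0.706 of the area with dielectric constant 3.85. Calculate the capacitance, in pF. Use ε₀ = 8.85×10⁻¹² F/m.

A = 34.6 × 2.48 cm² = 8.58×10⁻³ m².
Side-by-side slabs ⇒ two capacitors in parallel, each spanning the full gap.
C₁ = κ₁ε₀A₁/d = 3.16 × 8.85×10⁻¹² × 2.52×10⁻³ / 1.37×10⁻³ = 5.15×10⁻¹¹ F.
C₂ = κ₂ε₀A₂/d = 3.85 × 8.85×10⁻¹² × 6.06×10⁻³ / 1.37×10⁻³ = 1.51×10⁻¹⁰ F.
C = C₁ + C₂ = 2.02×10⁻¹⁰ F.

202 pF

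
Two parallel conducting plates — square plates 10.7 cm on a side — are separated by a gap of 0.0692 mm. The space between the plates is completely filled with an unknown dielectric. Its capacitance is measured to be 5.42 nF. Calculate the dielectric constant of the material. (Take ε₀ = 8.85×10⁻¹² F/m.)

A = (10.7 cm)² = 1.14×10⁻² m².
κ = Cd/(ε₀A) = 5.42×10⁻⁹ × 6.92×10⁻⁵ / (8.85×10⁻¹² × 1.14×10⁻²) = 3.70.

κ ≈ 3.70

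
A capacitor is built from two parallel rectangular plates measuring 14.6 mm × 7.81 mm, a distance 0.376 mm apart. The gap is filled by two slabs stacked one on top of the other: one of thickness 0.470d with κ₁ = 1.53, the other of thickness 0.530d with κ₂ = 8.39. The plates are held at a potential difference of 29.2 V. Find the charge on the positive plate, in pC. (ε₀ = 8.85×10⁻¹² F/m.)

A = 14.6 × 7.81 mm² = 1.14×10⁻⁴ m².
Stacked slabs ⇒ two capacitors in series, each with the full plate area.
C₁ = κ₁ε₀A/d₁ = 1.53 × 8.85×10⁻¹² × 1.14×10⁻⁴ / 1.77×10⁻⁴ = 8.74×10⁻¹² F.
C₂ = κ₂ε₀A/d₂ = 8.39 × 8.85×10⁻¹² × 1.14×10⁻⁴ / 1.99×10⁻⁴ = 4.25×10⁻¹¹ F.
C = (1/C₁ + 1/C₂)⁻¹ = 7.25×10⁻¹² F.
Q = CV = 7.25×10⁻¹² × 29.2 = 2.12×10⁻¹⁰ C.

212 pC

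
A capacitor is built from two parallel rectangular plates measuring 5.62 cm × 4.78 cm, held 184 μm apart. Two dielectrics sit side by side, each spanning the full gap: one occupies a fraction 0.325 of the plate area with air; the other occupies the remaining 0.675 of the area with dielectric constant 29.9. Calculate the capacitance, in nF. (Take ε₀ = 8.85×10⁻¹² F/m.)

A = 5.62 × 4.78 cm² = 2.69×10⁻³ m².
Side-by-side slabs ⇒ two capacitors in parallel, each spanning the full gap.
C₁ = κ₁ε₀A₁/d = 1.00 × 8.85×10⁻¹² × 8.73×10⁻⁴ / 1.84×10⁻⁴ = 4.20×10⁻¹¹ F.
C₂ = κ₂ε₀A₂/d = 29.9 × 8.85×10⁻¹² × 1.81×10⁻³ / 1.84×10⁻⁴ = 2.61×10⁻⁹ F.
C = C₁ + C₂ = 2.65×10⁻⁹ F.

2.65 nF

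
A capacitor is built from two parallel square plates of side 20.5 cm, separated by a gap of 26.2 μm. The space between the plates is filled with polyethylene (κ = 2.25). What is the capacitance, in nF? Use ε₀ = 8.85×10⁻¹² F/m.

A = (20.5 cm)² = 4.20×10⁻² m².
C = κε₀A/d = 2.25 × 8.85×10⁻¹² × 4.20×10⁻² / 2.62×10⁻⁵ = 3.19×10⁻⁸ F.

31.9 nF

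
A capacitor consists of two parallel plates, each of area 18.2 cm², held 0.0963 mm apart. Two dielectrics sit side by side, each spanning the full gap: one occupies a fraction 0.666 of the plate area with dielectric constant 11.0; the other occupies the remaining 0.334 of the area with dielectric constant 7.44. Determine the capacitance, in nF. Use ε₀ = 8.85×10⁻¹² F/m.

A = 18.2 cm² = 1.82×10⁻³ m².
Side-by-side slabs ⇒ two capacitors in parallel, each spanning the full gap.
C₁ = κ₁ε₀A₁/d = 11.0 × 8.85×10⁻¹² × 1.21×10⁻³ / 9.63×10⁻⁵ = 1.23×10⁻⁹ F.
C₂ = κ₂ε₀A₂/d = 7.44 × 8.85×10⁻¹² × 6.08×10⁻⁴ / 9.63×10⁻⁵ = 4.16×10⁻¹⁰ F.
C = C₁ + C₂ = 1.64×10⁻⁹ F.

C ≈ 1.64 nF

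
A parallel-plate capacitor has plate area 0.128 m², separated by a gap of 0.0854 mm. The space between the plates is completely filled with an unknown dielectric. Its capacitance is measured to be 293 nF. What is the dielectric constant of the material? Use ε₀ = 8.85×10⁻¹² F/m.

22.1

κ = Cd/(ε₀A) = 2.93×10⁻⁷ × 8.54×10⁻⁵ / (8.85×10⁻¹² × 0.128) = 22.1.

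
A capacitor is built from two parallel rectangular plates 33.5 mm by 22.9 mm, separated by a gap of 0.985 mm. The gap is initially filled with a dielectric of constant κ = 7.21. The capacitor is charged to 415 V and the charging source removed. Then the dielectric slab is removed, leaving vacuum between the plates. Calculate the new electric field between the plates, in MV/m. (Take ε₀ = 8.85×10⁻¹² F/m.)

A = 33.5 × 22.9 mm² = 7.67×10⁻⁴ m².
Initially C₁ = κε₀A/d = 7.21 × 8.85×10⁻¹² × 7.67×10⁻⁴ / 9.85×10⁻⁴ = 4.97×10⁻¹¹ F.
E₁ = 4.21×10⁵ V/m.
Isolated ⇒ Q is held fixed. V₂ = Q/C₂ = V₁/0.139; E = V/d, so E₂/E₁ = (V₂/V₁)(d₁/d₂) = 7.21.
E₂ = 7.21 × 4.21×10⁵ = 3.04×10⁶ V/m.

E ≈ 3.04 MV/m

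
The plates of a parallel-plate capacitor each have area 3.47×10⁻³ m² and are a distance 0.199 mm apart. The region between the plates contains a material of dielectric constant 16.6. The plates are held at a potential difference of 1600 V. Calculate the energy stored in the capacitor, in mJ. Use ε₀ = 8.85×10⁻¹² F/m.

C = κε₀A/d = 16.6 × 8.85×10⁻¹² × 3.47×10⁻³ / 1.99×10⁻⁴ = 2.56×10⁻⁹ F.
U = ½CV² = ½ × 2.56×10⁻⁹ × (1600)² = 3.28×10⁻³ J.

3.28 mJ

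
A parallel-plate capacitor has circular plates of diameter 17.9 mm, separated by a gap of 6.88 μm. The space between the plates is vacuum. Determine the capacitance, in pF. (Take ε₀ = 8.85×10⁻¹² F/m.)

A = π(17.9/2 mm)² = 2.52×10⁻⁴ m².
C = ε₀A/d = 8.85×10⁻¹² × 2.52×10⁻⁴ / 6.88×10⁻⁶ = 3.24×10⁻¹⁰ F.

C ≈ 324 pF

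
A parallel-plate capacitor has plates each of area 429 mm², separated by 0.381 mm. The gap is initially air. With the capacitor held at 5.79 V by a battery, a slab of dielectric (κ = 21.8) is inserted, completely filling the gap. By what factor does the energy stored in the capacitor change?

Battery connected ⇒ V is held fixed.
C₂ = 21.8 C₁ and U = ½CV², so U₂/U₁ = C₂/C₁ = 21.8.

U₂/U₁ ≈ 21.8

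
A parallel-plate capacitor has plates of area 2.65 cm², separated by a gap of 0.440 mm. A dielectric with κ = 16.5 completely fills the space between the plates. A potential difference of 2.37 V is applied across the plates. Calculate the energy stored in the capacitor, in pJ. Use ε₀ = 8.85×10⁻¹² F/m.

A = 2.65 cm² = 2.65×10⁻⁴ m².
C = κε₀A/d = 16.5 × 8.85×10⁻¹² × 2.65×10⁻⁴ / 4.40×10⁻⁴ = 8.79×10⁻¹¹ F.
U = ½CV² = ½ × 8.79×10⁻¹¹ × (2.37)² = 2.47×10⁻¹⁰ J.

247 pJ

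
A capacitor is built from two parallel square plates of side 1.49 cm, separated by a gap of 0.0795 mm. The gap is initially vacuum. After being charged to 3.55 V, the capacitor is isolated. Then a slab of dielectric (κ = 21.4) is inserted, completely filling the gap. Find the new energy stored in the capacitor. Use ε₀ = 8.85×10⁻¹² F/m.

U ≈ 7.28 pJ

A = (1.49 cm)² = 2.22×10⁻⁴ m².
Initially C₁ = ε₀A/d = 8.85×10⁻¹² × 2.22×10⁻⁴ / 7.95×10⁻⁵ = 2.47×10⁻¹¹ F.
U₁ = 1.56×10⁻¹⁰ J.
Isolated ⇒ Q is held fixed. C₂ = 21.4 C₁ and U = Q²/(2C), so U₂/U₁ = C₁/C₂ = 0.0467.
U₂ = 0.0467 × 1.56×10⁻¹⁰ = 7.28×10⁻¹² J.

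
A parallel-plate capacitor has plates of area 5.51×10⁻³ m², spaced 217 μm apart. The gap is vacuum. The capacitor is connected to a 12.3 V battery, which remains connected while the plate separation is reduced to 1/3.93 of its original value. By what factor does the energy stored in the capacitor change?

Battery connected ⇒ V is held fixed.
C₂ = 3.93 C₁ and U = ½CV², so U₂/U₁ = C₂/C₁ = 3.93.

3.93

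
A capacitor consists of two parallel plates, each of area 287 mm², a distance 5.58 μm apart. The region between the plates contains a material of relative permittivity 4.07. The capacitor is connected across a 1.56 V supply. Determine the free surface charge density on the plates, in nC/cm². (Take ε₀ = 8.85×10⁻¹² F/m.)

1.01 nC/cm²

A = 287 mm² = 2.87×10⁻⁴ m².
C = κε₀A/d = 4.07 × 8.85×10⁻¹² × 2.87×10⁻⁴ / 5.58×10⁻⁶ = 1.85×10⁻⁹ F.
σ = Q/A = CV/A = 1.85×10⁻⁹ × 1.56 / 2.87×10⁻⁴ = 1.01×10⁻⁵ C/m².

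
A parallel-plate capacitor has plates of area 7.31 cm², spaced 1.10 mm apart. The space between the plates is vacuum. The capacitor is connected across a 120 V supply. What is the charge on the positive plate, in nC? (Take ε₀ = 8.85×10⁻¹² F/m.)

A = 7.31 cm² = 7.31×10⁻⁴ m².
C = ε₀A/d = 8.85×10⁻¹² × 7.31×10⁻⁴ / 1.10×10⁻³ = 5.88×10⁻¹² F.
Q = CV = 5.88×10⁻¹² × 120 = 7.06×10⁻¹⁰ C.

0.706 nC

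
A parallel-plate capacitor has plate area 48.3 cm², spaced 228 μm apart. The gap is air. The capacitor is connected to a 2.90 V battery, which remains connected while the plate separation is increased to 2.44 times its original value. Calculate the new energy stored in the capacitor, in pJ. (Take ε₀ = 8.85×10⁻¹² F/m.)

A = 48.3 cm² = 4.83×10⁻³ m².
Initially C₁ = ε₀A/d = 8.85×10⁻¹² × 4.83×10⁻³ / 2.28×10⁻⁴ = 1.87×10⁻¹⁰ F.
U₁ = 7.88×10⁻¹⁰ J.
Battery connected ⇒ V is held fixed. C₂ = 0.410 C₁ and U = ½CV², so U₂/U₁ = C₂/C₁ = 0.410.
U₂ = 0.410 × 7.88×10⁻¹⁰ = 3.23×10⁻¹⁰ J.

U ≈ 323 pJ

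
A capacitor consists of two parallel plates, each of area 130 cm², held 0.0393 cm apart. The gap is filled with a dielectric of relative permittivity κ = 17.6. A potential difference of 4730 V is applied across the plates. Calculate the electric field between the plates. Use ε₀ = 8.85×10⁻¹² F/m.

E = V/d = 4730 / 3.93×10⁻⁴ = 1.20×10⁷ V/m.

12.0 MV/m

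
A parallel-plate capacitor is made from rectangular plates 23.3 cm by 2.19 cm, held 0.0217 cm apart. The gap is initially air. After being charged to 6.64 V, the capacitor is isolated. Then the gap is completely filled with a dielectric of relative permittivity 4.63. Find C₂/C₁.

C = κε₀A/d scales with κ, so C₂/C₁ = κ = 4.63.

4.63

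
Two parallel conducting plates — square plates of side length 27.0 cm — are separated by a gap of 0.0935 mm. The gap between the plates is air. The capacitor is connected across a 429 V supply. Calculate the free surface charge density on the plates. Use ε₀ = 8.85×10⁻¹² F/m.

A = (27.0 cm)² = 7.29×10⁻² m².
C = ε₀A/d = 8.85×10⁻¹² × 7.29×10⁻² / 9.35×10⁻⁵ = 6.90×10⁻⁹ F.
σ = Q/A = CV/A = 6.90×10⁻⁹ × 429 / 7.29×10⁻² = 4.06×10⁻⁵ C/m².

σ ≈ 40.6 μC/m²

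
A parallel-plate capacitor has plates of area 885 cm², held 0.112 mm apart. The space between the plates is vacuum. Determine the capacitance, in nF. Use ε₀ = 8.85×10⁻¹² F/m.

A = 885 cm² = 8.85×10⁻² m².
C = ε₀A/d = 8.85×10⁻¹² × 8.85×10⁻² / 1.12×10⁻⁴ = 6.99×10⁻⁹ F.

C ≈ 6.99 nF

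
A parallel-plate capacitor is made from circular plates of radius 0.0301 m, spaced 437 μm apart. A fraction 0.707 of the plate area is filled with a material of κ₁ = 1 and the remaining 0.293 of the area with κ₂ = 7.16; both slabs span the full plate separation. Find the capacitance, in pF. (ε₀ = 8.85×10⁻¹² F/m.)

C ≈ 162 pF

A = π(0.0301 m)² = 2.85×10⁻³ m².
Side-by-side slabs ⇒ two capacitors in parallel, each spanning the full gap.
C₁ = κ₁ε₀A₁/d = 1.00 × 8.85×10⁻¹² × 2.01×10⁻³ / 4.37×10⁻⁴ = 4.08×10⁻¹¹ F.
C₂ = κ₂ε₀A₂/d = 7.16 × 8.85×10⁻¹² × 8.34×10⁻⁴ / 4.37×10⁻⁴ = 1.21×10⁻¹⁰ F.
C = C₁ + C₂ = 1.62×10⁻¹⁰ F.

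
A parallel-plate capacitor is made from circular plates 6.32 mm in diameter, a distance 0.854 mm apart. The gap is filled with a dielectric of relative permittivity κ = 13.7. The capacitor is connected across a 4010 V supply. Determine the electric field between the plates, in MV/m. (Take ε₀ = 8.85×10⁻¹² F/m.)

E = V/d = 4010 / 8.54×10⁻⁴ = 4.70×10⁶ V/m.

E ≈ 4.70 MV/m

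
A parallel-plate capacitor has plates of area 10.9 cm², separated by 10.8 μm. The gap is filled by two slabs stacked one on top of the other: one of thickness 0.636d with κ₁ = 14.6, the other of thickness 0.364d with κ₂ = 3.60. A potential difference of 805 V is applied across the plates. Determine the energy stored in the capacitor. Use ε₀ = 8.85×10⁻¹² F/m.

A = 10.9 cm² = 1.09×10⁻³ m².
Stacked slabs ⇒ two capacitors in series, each with the full plate area.
C₁ = κ₁ε₀A/d₁ = 14.6 × 8.85×10⁻¹² × 1.09×10⁻³ / 6.87×10⁻⁶ = 2.05×10⁻⁸ F.
C₂ = κ₂ε₀A/d₂ = 3.60 × 8.85×10⁻¹² × 1.09×10⁻³ / 3.93×10⁻⁶ = 8.83×10⁻⁹ F.
C = (1/C₁ + 1/C₂)⁻¹ = 6.17×10⁻⁹ F.
U = ½CV² = ½ × 6.17×10⁻⁹ × (805)² = 2.00×10⁻³ J.

2.00 mJ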